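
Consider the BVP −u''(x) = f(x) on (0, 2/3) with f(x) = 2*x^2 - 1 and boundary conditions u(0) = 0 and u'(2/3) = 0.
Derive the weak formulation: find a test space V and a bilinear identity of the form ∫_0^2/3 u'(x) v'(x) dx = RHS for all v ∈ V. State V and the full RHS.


V = {v ∈ H^1(0, 2/3) : v(0) = 0} (test functions vanish at x = 0 where u is specified); weak form: ∫_0^2/3 u'v' dx = ∫_0^2/3 (2*x^2 - 1) v dx for all v ∈ V.

Multiply both sides by a test function v and integrate from 0 to 2/3:
  ∫_0^2/3 −u''(x) v(x) dx = ∫_0^2/3 f(x) v(x) dx.
Integrate the LHS by parts once:
  ∫_0^2/3 −u'' v dx = −[u'(x) v(x)]_0^2/3 + ∫_0^2/3 u'(x) v'(x) dx.
Thus ∫_0^2/3 u'(x) v'(x) dx = ∫_0^2/3 f(x) v(x) dx + [u'(x) v(x)]_0^2/3.
Choose V so that boundary terms are either known or forced to vanish.
Mixed BC: u(0) = 0 (Dirichlet) and u'(2/3) = 0 (Neumann). Define V = {v ∈ H^1(0, 2/3) : v(0) = 0}. Then [u' v]_0^2/3 = u'(2/3)·v(2/3) − u'(0)·0 = 0.
Weak formulation: find u (satisfying any essential BC) such that ∫_0^2/3 u'(x) v'(x) dx = ∫_0^2/3 f v dx for all v ∈ V (Dirichlet at 0 absorbed into V; the Neumann datum at x = 2/3 is zero, so no boundary term remains).
Substituting f(x) = 2*x^2 - 1, the right-hand side is ∫_0^2/3 (2*x^2 - 1) v dx.


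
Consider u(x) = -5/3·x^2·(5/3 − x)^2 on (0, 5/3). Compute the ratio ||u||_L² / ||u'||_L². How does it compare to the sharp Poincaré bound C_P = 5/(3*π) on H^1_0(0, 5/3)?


||u||_L² / ||u'||_L² = 5*sqrt(3)/18 < C_P = 5/(3*π).

u(x) = -5/3·x^2·(5/3 − x)^2, so u'(x) = 10*x*(-18*x^2 + 45*x - 25)/27.
u(x) = -5/3·x^2·(5/3 − x)^2 vanishes at x = 0 and x = 5/3, so u ∈ H^1_0(0, 5/3). Differentiate via the product rule and integrate the resulting polynomials term by term.
  ∫_0^5/3 u² dx = ∫_0^5/3 (25*x^8/9 - 500*x^7/27 + 1250*x^6/27 - 12500*x^5/243 + 15625*x^4/729) dx. Term by term:
    ∫_0^5/3 25*x^8/9 dx = 48828125/1594323;  ∫_0^5/3 -500*x^7/27 dx = -48828125/354294;  ∫_0^5/3 1250*x^6/27 dx = 97656250/413343;
    ∫_0^5/3 -12500*x^5/243 dx = -97656250/531441;  ∫_0^5/3 15625*x^4/729 dx = 9765625/177147.
  Sum: 48828125/1594323 − 48828125/354294 + 97656250/413343 − 97656250/531441 + 9765625/177147 = 9765625/22320522.
  ∫_0^5/3 (u')² dx = ∫_0^5/3 (400*x^6/9 - 2000*x^5/9 + 32500*x^4/81 - 25000*x^3/81 + 62500*x^2/729) dx. Term by term:
    ∫_0^5/3 400*x^6/9 dx = 31250000/137781;  ∫_0^5/3 -2000*x^5/9 dx = -15625000/19683;  ∫_0^5/3 32500*x^4/81 dx = 20312500/19683;
    ∫_0^5/3 -25000*x^3/81 dx = -3906250/6561;  ∫_0^5/3 62500*x^2/729 dx = 7812500/59049.
  Sum: 31250000/137781 − 15625000/19683 + 20312500/19683 − 3906250/6561 + 7812500/59049 = 781250/413343.
∫_0^5/3 u² dx = 9765625/22320522, so ||u||_L² = 3125*sqrt(42)/30618.
∫_0^5/3 (u')² dx = 781250/413343, so ||u'||_L² = 625*sqrt(14)/1701.
Ratio ||u||_L² / ||u'||_L² = 5*sqrt(3)/18.
Sharp Poincaré constant on H^1_0(0, 5/3) is C_P = L/π = 5/(3*π), achieved by sin(3*π/5·x).
A polynomial bump cannot attain the sharp Poincaré constant (only the first sine eigenfunction does), so the ratio is strictly less than C_P, consistent with ||u||_L² ≤ C_P ||u'||_L².


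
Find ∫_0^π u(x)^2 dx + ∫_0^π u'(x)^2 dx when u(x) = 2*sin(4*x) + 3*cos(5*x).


||u||_{H^1(0,π)}^2 = -832/3 + 151*π

u'(x) = -15*sin(5*x) + 8*cos(4*x).
Expand u² and (u')² and integrate term by term on (0, π), using: for integers n ≥ 1, ∫_0^π sin²(nx) dx = ∫_0^π cos²(nx) dx = π/2; for n ≠ n', ∫_0^π sin(nx)sin(n'x) dx = ∫_0^π cos(nx)cos(n'x) dx = 0; and by product-to-sum, ∫_0^π sin(nx)cos(n'x) dx = ½∫_0^π [sin((n+n')x) + sin((n−n')x)] dx, which is 0 when n+n' is even and 2n/(n²−n'²) when n+n' is odd (it need not vanish on (0, π)).
  u² squared terms: (2)²·∫sin(4x)² dx = 4·π/2 = 2*π;  (3)²·∫cos(5x)² dx = 9·π/2 = 9*π/2.
  u² cross terms: 2·(2)·(3)·∫sin(4x)·cos(5x) dx = 12·(-8/9) = -32/3.
  So ∫_0^π u² dx = 2*π + 9*π/2 − 32/3 = -32/3 + 13*π/2.
  (u')² squared terms: (-15)²·∫sin(5x)² dx = 225·π/2 = 225*π/2;  (8)²·∫cos(4x)² dx = 64·π/2 = 32*π.
  (u')² cross terms: 2·(-15)·(8)·∫sin(5x)·cos(4x) dx = -240·(10/9) = -800/3.
  So ∫_0^π (u')² dx = 225*π/2 + 32*π − 800/3 = -800/3 + 289*π/2.
||u||_{H^1}^2 = (-32/3 + 13*π/2) + (-800/3 + 289*π/2) = -832/3 + 151*π.


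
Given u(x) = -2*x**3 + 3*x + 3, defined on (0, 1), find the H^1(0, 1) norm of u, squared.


||u||_{H^1}^2 = 713/35

The H^1 norm (squared) on an interval (0, L) is
  ||u||_{H^1}^2 = ∫_0^L u(x)^2 dx + ∫_0^L u'(x)^2 dx.
Compute u'(x) = 3 - 6*x**2.
Then u(x)^2 = 4*x**6 - 12*x**4 - 12*x**3 + 9*x**2 + 18*x + 9 and u'(x)^2 = 36*x**4 - 36*x**2 + 9.
Integrate each monomial from 0 to 1 using ∫_0^1 c·x^n dx = c·1^(n+1)/(n+1):
  ∫_0^1 u(x)^2 dx = ∫_0^1 (4*x^6 - 12*x^4 - 12*x^3 + 9*x^2 + 18*x + 9) dx. Term by term:
    ∫_0^1 4*x^6 dx = 4/7;  ∫_0^1 -12*x^4 dx = -12/5;  ∫_0^1 -12*x^3 dx = -3;
    ∫_0^1 9*x^2 dx = 3;  ∫_0^1 18*x dx = 9;  ∫_0^1 9 dx = 9.
  Sum: 4/7 − 12/5 − 3 + 3 + 9 + 9 = 566/35.
  ∫_0^1 u'(x)^2 dx = ∫_0^1 (36*x^4 - 36*x^2 + 9) dx. Term by term:
    ∫_0^1 36*x^4 dx = 36/5;  ∫_0^1 -36*x^2 dx = -12;  ∫_0^1 9 dx = 9.
  Sum: 36/5 − 12 + 9 = 21/5.
Adding: ||u||_{H^1}^2 = 566/35 + 21/5 = 713/35.


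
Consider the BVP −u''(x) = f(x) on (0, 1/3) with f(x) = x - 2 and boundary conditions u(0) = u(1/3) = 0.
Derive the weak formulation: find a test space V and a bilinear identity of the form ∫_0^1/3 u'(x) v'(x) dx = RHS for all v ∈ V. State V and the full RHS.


V = H^1_0(0, 1/3) (so v(0) = v(1/3) = 0); weak form: ∫_0^1/3 u'v' dx = ∫_0^1/3 (x - 2) v dx for all v ∈ V.

Multiply both sides by a test function v and integrate from 0 to 1/3:
  ∫_0^1/3 −u''(x) v(x) dx = ∫_0^1/3 f(x) v(x) dx.
Integrate the LHS by parts once:
  ∫_0^1/3 −u'' v dx = −[u'(x) v(x)]_0^1/3 + ∫_0^1/3 u'(x) v'(x) dx.
Thus ∫_0^1/3 u'(x) v'(x) dx = ∫_0^1/3 f(x) v(x) dx + [u'(x) v(x)]_0^1/3.
Choose V so that boundary terms are either known or forced to vanish.
u is Dirichlet: u(0) = u(1/3) = 0. Let V = H^1_0(0, 1/3); then v(0) = v(1/3) = 0, and [u' v]_0^1/3 = 0.
Weak formulation: find u (satisfying any essential BC) such that ∫_0^1/3 u'(x) v'(x) dx = ∫_0^1/3 f v dx for all v ∈ V.
Substituting f(x) = x - 2, the right-hand side is ∫_0^1/3 (x - 2) v dx.


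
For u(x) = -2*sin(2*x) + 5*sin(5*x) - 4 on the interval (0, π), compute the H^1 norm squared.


||u||_{H^1(0,π)}^2 = -16 + 351*π

u'(x) = -4*cos(2*x) + 25*cos(5*x).
Expand u² and (u')² and integrate term by term on (0, π), using: for integers n ≥ 1, ∫_0^π sin²(nx) dx = ∫_0^π cos²(nx) dx = π/2; for n ≠ n', ∫_0^π sin(nx)sin(n'x) dx = ∫_0^π cos(nx)cos(n'x) dx = 0; and by product-to-sum, ∫_0^π sin(nx)cos(n'x) dx = ½∫_0^π [sin((n+n')x) + sin((n−n')x)] dx, which is 0 when n+n' is even and 2n/(n²−n'²) when n+n' is odd (it need not vanish on (0, π)). For the constant mode: ∫_0^π 1 dx = π, ∫_0^π cos(nx) dx = 0, ∫_0^π sin(nx) dx = (1−(−1)^n)/n.
  u² squared terms: (-4)²·∫1 dx = 16·π = 16*π;  (-2)²·∫sin(2x)² dx = 4·π/2 = 2*π;  (5)²·∫sin(5x)² dx = 25·π/2 = 25*π/2.
  u² cross terms: 2·(-4)·(-2)·∫1·sin(2x) dx = 16·(0) = 0;  2·(-4)·(5)·∫1·sin(5x) dx = -40·(2/5) = -16;  2·(-2)·(5)·∫sin(2x)·sin(5x) dx = -20·(0) = 0.
  So ∫_0^π u² dx = 16*π + 2*π + 25*π/2 + 0 − 16 + 0 = -16 + 61*π/2.
  (u')² squared terms: (-4)²·∫cos(2x)² dx = 16·π/2 = 8*π;  (25)²·∫cos(5x)² dx = 625·π/2 = 625*π/2.
  (u')² cross terms: 2·(-4)·(25)·∫cos(2x)·cos(5x) dx = -200·(0) = 0.
  So ∫_0^π (u')² dx = 8*π + 625*π/2 + 0 = 641*π/2.
||u||_{H^1}^2 = (-16 + 61*π/2) + (641*π/2) = -16 + 351*π.


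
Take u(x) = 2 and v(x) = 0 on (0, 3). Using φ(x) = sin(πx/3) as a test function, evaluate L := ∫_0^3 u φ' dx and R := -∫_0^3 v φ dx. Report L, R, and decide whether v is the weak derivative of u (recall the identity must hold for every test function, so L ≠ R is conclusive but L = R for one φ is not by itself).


LHS = 0, RHS = 0. Yes, v = u' weakly.

u(x) = 2, classical derivative u'(x) = 0.
φ(x) = sin(πx/3), so φ'(x) = π*cos(π*x/3)/3.
Note φ(0) = φ(3) = 0, so the boundary term u·φ vanishes.
LHS = ∫_0^3 u(x) φ'(x) dx = ∫_0^3 (2*π*cos(π*x/3)/3) dx. Term by term:
  ∫_0^3 2*π*cos(π*x/3)/3 dx = 0.
So LHS = 0.
∫_0^3 v(x) φ(x) dx = ∫_0^3 (0) dx. Term by term:
  ∫_0^3 0 dx = 0.
So RHS = -∫_0^3 v(x) φ(x) dx = 0.
LHS = RHS, so the identity holds for this test φ.
Moreover u is smooth here and v(x) = u'(x) = 0 pointwise, so the identity holds for every test function. Hence v is the weak derivative of u.


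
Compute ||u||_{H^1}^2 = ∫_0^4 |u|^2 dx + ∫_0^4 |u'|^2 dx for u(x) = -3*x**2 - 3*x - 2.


||u||_{H^1}^2 = 23236/5

The H^1 norm (squared) on an interval (0, L) is
  ||u||_{H^1}^2 = ∫_0^L u(x)^2 dx + ∫_0^L u'(x)^2 dx.
Compute u'(x) = -6*x - 3.
Then u(x)^2 = 9*x**4 + 18*x**3 + 21*x**2 + 12*x + 4 and u'(x)^2 = 36*x**2 + 36*x + 9.
Integrate each monomial from 0 to 4 using ∫_0^4 c·x^n dx = c·4^(n+1)/(n+1):
  ∫_0^4 u(x)^2 dx = ∫_0^4 (9*x^4 + 18*x^3 + 21*x^2 + 12*x + 4) dx. Term by term:
    ∫_0^4 9*x^4 dx = 9216/5;  ∫_0^4 18*x^3 dx = 1152;  ∫_0^4 21*x^2 dx = 448;
    ∫_0^4 12*x dx = 96;  ∫_0^4 4 dx = 16.
  Sum: 9216/5 + 1152 + 448 + 96 + 16 = 17776/5.
  ∫_0^4 u'(x)^2 dx = ∫_0^4 (36*x^2 + 36*x + 9) dx. Term by term:
    ∫_0^4 36*x^2 dx = 768;  ∫_0^4 36*x dx = 288;  ∫_0^4 9 dx = 36.
  Sum: 768 + 288 + 36 = 1092.
Adding: ||u||_{H^1}^2 = 17776/5 + 1092 = 23236/5.


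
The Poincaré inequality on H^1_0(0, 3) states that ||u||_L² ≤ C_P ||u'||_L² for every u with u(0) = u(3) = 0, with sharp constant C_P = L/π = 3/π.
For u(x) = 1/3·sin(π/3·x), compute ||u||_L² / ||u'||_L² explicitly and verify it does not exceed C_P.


||u||_L² / ||u'||_L² = 3/π = C_P.

u(x) = 1/3·sin(π/3·x), so u'(x) = π*cos(π*x/3)/9.
Writing u(x) = A·sin(kπx/L) with A = 1/3 and k = 1, use ∫_0^L sin²(kπx/L) dx = L/2 and ∫_0^L cos²(kπx/L) dx = L/2.
u² = 1/9·sin²(π/3·x) and (u')² = π^2/81·cos²(π/3·x), and each of sin², cos² integrates to L/2 = 3/2 over (0, 3).
∫_0^3 u² dx = 1/6, so ||u||_L² = sqrt(6)/6.
∫_0^3 (u')² dx = π^2/54, so ||u'||_L² = sqrt(6)*π/18.
Ratio ||u||_L² / ||u'||_L² = 3/π.
Sharp Poincaré constant on H^1_0(0, 3) is C_P = L/π = 3/π, achieved by sin(π/3·x).
This is the k = 1 eigenfunction (up to amplitude), so the ratio equals the sharp Poincaré constant exactly.


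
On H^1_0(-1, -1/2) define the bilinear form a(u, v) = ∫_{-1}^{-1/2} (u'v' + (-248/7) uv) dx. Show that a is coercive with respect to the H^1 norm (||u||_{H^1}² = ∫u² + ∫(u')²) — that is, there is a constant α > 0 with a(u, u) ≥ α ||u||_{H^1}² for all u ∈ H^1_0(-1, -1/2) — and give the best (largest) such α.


α = 4*(-62 + 7*π^2)/(7*(1 + 4*π^2))

Coercivity of a(·,·) on H^1_0(-1, -1/2) means a(u, u) ≥ α ||u||_{H^1}² for every u ∈ H^1_0.
The interval has length L = 1/2, and Poincaré/coercivity depend only on L. Here a(u, u) = ∫(u')² + (-248/7)·∫u².
Here c = -248/7 < 0 with |c| < (π/L)² = 4*π^2, so coercivity still holds. The condition a(u,u) ≥ α||u||_{H^1}² reads (1−α)∫(u')² ≥ (α−c)∫u². Any admissible α is ≤ 1 (rapidly oscillating u have ∫u²/∫(u')² → 0), and α = 1 would force 0 ≥ (1−c)∫u², impossible since c < 1; so 1−α > 0. By the sharp Poincaré inequality on H^1_0 of an interval of length L, ∫(u')² ≥ (π/L)²∫u² with equality for the first sine mode sin(π(x−x₀)/L) (x₀ the left endpoint), so the inequality holds for all u iff (1−α)(π/L)² ≥ α − c, i.e. α ≤ ((π/L)² + c)/((π/L)² + 1) = (1 + c(L/π)²)/(1 + (L/π)²). (Direct route, valid since c ≤ 0: Poincaré gives c∫u² ≥ c(L/π)²∫(u')², so a(u,u) ≥ (1 + c(L/π)²)∫(u')², while ||u||_{H^1}² ≤ (1 + (L/π)²)∫(u')²; dividing yields the same α.) With (π/L)² = 4*π^2 and c = -248/7, the largest admissible constant is α = ((π/L)² + c)/((π/L)² + 1).
Simplifying, α = 4*(-62 + 7*π^2)/(7*(1 + 4*π^2)).


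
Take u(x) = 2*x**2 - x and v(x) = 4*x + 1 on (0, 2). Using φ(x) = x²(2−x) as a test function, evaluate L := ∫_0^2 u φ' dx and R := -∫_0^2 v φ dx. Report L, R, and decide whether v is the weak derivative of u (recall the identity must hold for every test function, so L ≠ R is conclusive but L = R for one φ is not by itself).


LHS = -76/15, RHS = -116/15. No, v is not the weak derivative of u.

u(x) = 2*x**2 - x, classical derivative u'(x) = 4*x - 1.
φ(x) = x²(2−x), so φ'(x) = x*(4 - 3*x).
Note φ(0) = φ(2) = 0, so the boundary term u·φ vanishes.
LHS = ∫_0^2 u(x) φ'(x) dx = ∫_0^2 (-6*x^4 + 11*x^3 - 4*x^2) dx. Term by term:
  ∫_0^2 -6*x^4 dx = -192/5;  ∫_0^2 11*x^3 dx = 44;  ∫_0^2 -4*x^2 dx = -32/3.
Sum: -192/5 + 44 − 32/3 = -76/15.
So LHS = -76/15.
∫_0^2 v(x) φ(x) dx = ∫_0^2 (-4*x^4 + 7*x^3 + 2*x^2) dx. Term by term:
  ∫_0^2 -4*x^4 dx = -128/5;  ∫_0^2 7*x^3 dx = 28;  ∫_0^2 2*x^2 dx = 16/3.
Sum: -128/5 + 28 + 16/3 = 116/15.
So RHS = -∫_0^2 v(x) φ(x) dx = -116/15.
LHS − RHS = 8/3 ≠ 0, so the identity fails.
(For a valid weak derivative the identity must hold for EVERY test function, in particular this one. The failure shows v is NOT the weak derivative of u.)
Correct weak derivative would be u'(x) = 4*x - 1.


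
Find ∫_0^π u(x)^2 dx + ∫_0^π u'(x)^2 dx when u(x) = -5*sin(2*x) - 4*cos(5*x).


||u||_{H^1(0,π)}^2 = -4160/21 + 541*π/2

u'(x) = 20*sin(5*x) - 10*cos(2*x).
Expand u² and (u')² and integrate term by term on (0, π), using: for integers n ≥ 1, ∫_0^π sin²(nx) dx = ∫_0^π cos²(nx) dx = π/2; for n ≠ n', ∫_0^π sin(nx)sin(n'x) dx = ∫_0^π cos(nx)cos(n'x) dx = 0; and by product-to-sum, ∫_0^π sin(nx)cos(n'x) dx = ½∫_0^π [sin((n+n')x) + sin((n−n')x)] dx, which is 0 when n+n' is even and 2n/(n²−n'²) when n+n' is odd (it need not vanish on (0, π)).
  u² squared terms: (-5)²·∫sin(2x)² dx = 25·π/2 = 25*π/2;  (-4)²·∫cos(5x)² dx = 16·π/2 = 8*π.
  u² cross terms: 2·(-5)·(-4)·∫sin(2x)·cos(5x) dx = 40·(-4/21) = -160/21.
  So ∫_0^π u² dx = 25*π/2 + 8*π − 160/21 = -160/21 + 41*π/2.
  (u')² squared terms: (-10)²·∫cos(2x)² dx = 100·π/2 = 50*π;  (20)²·∫sin(5x)² dx = 400·π/2 = 200*π.
  (u')² cross terms: 2·(-10)·(20)·∫cos(2x)·sin(5x) dx = -400·(10/21) = -4000/21.
  So ∫_0^π (u')² dx = 50*π + 200*π − 4000/21 = -4000/21 + 250*π.
||u||_{H^1}^2 = (-160/21 + 41*π/2) + (-4000/21 + 250*π) = -4160/21 + 541*π/2.


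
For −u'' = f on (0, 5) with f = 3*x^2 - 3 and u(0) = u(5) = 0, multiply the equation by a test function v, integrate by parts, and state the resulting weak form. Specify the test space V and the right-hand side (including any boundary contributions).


V = H^1_0(0, 5) (so v(0) = v(5) = 0); weak form: ∫_0^5 u'v' dx = ∫_0^5 (3*x^2 - 3) v dx for all v ∈ V.

Multiply both sides by a test function v and integrate from 0 to 5:
  ∫_0^5 −u''(x) v(x) dx = ∫_0^5 f(x) v(x) dx.
Integrate the LHS by parts once:
  ∫_0^5 −u'' v dx = −[u'(x) v(x)]_0^5 + ∫_0^5 u'(x) v'(x) dx.
Thus ∫_0^5 u'(x) v'(x) dx = ∫_0^5 f(x) v(x) dx + [u'(x) v(x)]_0^5.
Choose V so that boundary terms are either known or forced to vanish.
u is Dirichlet: u(0) = u(5) = 0. Let V = H^1_0(0, 5); then v(0) = v(5) = 0, and [u' v]_0^5 = 0.
Weak formulation: find u (satisfying any essential BC) such that ∫_0^5 u'(x) v'(x) dx = ∫_0^5 f v dx for all v ∈ V.
Substituting f(x) = 3*x^2 - 3, the right-hand side is ∫_0^5 (3*x^2 - 3) v dx.


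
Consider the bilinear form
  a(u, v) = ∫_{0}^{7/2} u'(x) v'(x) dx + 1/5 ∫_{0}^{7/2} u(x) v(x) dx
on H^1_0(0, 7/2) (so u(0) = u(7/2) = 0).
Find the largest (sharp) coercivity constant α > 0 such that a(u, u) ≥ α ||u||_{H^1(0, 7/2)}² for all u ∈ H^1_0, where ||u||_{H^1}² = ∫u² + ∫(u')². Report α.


α = (49 + 20*π^2)/(5*(4*π^2 + 49))

Coercivity of a(·,·) on H^1_0(0, 7/2) means a(u, u) ≥ α ||u||_{H^1}² for every u ∈ H^1_0.
The interval has length L = 7/2, and Poincaré/coercivity depend only on L. Here a(u, u) = ∫(u')² + (1/5)·∫u².
Here 0 < c = 1/5 < 1. The condition a(u,u) ≥ α||u||_{H^1}² reads (1−α)∫(u')² ≥ (α−c)∫u². Any admissible α is ≤ 1 (rapidly oscillating u have ∫u²/∫(u')² → 0), and α = 1 would force 0 ≥ (1−c)∫u², impossible since c < 1; so 1−α > 0. By the sharp Poincaré inequality on H^1_0 of an interval of length L, ∫(u')² ≥ (π/L)²∫u² with equality for the first sine mode sin(π(x−x₀)/L) (x₀ the left endpoint), so the inequality holds for all u iff (1−α)(π/L)² ≥ α − c, i.e. α ≤ ((π/L)² + c)/((π/L)² + 1) = (1 + c(L/π)²)/(1 + (L/π)²). With (π/L)² = 4*π^2/49 and c = 1/5, the largest admissible constant is α = ((π/L)² + c)/((π/L)² + 1).
Simplifying, α = (49 + 20*π^2)/(5*(4*π^2 + 49)).


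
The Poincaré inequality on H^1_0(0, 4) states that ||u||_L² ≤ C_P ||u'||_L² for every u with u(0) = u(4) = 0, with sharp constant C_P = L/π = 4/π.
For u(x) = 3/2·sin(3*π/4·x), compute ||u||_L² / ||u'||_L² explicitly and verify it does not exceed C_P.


||u||_L² / ||u'||_L² = 4/(3*π) < C_P = 4/π.

u(x) = 3/2·sin(3*π/4·x), so u'(x) = 9*π*cos(3*π*x/4)/8.
Writing u(x) = A·sin(kπx/L) with A = 3/2 and k = 3, use ∫_0^L sin²(kπx/L) dx = L/2 and ∫_0^L cos²(kπx/L) dx = L/2.
u² = 9/4·sin²(3*π/4·x) and (u')² = 81*π^2/64·cos²(3*π/4·x), and each of sin², cos² integrates to L/2 = 2 over (0, 4).
∫_0^4 u² dx = 9/2, so ||u||_L² = 3*sqrt(2)/2.
∫_0^4 (u')² dx = 81*π^2/32, so ||u'||_L² = 9*sqrt(2)*π/8.
Ratio ||u||_L² / ||u'||_L² = 4/(3*π).
Sharp Poincaré constant on H^1_0(0, 4) is C_P = L/π = 4/π, achieved by sin(π/4·x).
This is the k = 3 harmonic; the ratio L/(kπ) is strictly less than C_P = L/π, consistent with the sharp inequality ||u||_L² ≤ C_P ||u'||_L².


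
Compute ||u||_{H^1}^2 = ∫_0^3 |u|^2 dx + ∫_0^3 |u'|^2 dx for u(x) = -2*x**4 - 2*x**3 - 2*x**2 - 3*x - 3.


||u||_{H^1}^2 = 2194443/35

The H^1 norm (squared) on an interval (0, L) is
  ||u||_{H^1}^2 = ∫_0^L u(x)^2 dx + ∫_0^L u'(x)^2 dx.
Compute u'(x) = -8*x**3 - 6*x**2 - 4*x - 3.
Then u(x)^2 = 4*x**8 + 8*x**7 + 12*x**6 + 20*x**5 + 28*x**4 + 24*x**3 + 21*x**2 + 18*x + 9 and u'(x)^2 = 64*x**6 + 96*x**5 + 100*x**4 + 96*x**3 + 52*x**2 + 24*x + 9.
Integrate each monomial from 0 to 3 using ∫_0^3 c·x^n dx = c·3^(n+1)/(n+1):
  ∫_0^3 u(x)^2 dx = ∫_0^3 (4*x^8 + 8*x^7 + 12*x^6 + 20*x^5 + 28*x^4 + 24*x^3 + 21*x^2 + 18*x + 9) dx. Term by term:
    ∫_0^3 4*x^8 dx = 8748;  ∫_0^3 8*x^7 dx = 6561;  ∫_0^3 12*x^6 dx = 26244/7;
    ∫_0^3 20*x^5 dx = 2430;  ∫_0^3 28*x^4 dx = 6804/5;  ∫_0^3 24*x^3 dx = 486;
    ∫_0^3 21*x^2 dx = 189;  ∫_0^3 18*x dx = 81;  ∫_0^3 9 dx = 27.
  Sum: 8748 + 6561 + 26244/7 + 2430 + 6804/5 + 486 + 189 + 81 + 27 = 827118/35.
  ∫_0^3 u'(x)^2 dx = ∫_0^3 (64*x^6 + 96*x^5 + 100*x^4 + 96*x^3 + 52*x^2 + 24*x + 9) dx. Term by term:
    ∫_0^3 64*x^6 dx = 139968/7;  ∫_0^3 96*x^5 dx = 11664;  ∫_0^3 100*x^4 dx = 4860;
    ∫_0^3 96*x^3 dx = 1944;  ∫_0^3 52*x^2 dx = 468;  ∫_0^3 24*x dx = 108;
    ∫_0^3 9 dx = 27.
  Sum: 139968/7 + 11664 + 4860 + 1944 + 468 + 108 + 27 = 273465/7.
Adding: ||u||_{H^1}^2 = 827118/35 + 273465/7 = 2194443/35.


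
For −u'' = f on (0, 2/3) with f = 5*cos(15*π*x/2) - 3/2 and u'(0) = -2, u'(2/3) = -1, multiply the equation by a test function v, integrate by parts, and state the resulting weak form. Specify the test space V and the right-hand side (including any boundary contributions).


V = H^1(0, 2/3) (v unrestricted at boundary; u is determined up to an additive constant); weak form: ∫_0^2/3 u'v' dx = ∫_0^2/3 (5*cos(15*π*x/2) - 3/2) v dx − v(2/3) + 2·v(0) for all v ∈ V.

Multiply both sides by a test function v and integrate from 0 to 2/3:
  ∫_0^2/3 −u''(x) v(x) dx = ∫_0^2/3 f(x) v(x) dx.
Integrate the LHS by parts once:
  ∫_0^2/3 −u'' v dx = −[u'(x) v(x)]_0^2/3 + ∫_0^2/3 u'(x) v'(x) dx.
Thus ∫_0^2/3 u'(x) v'(x) dx = ∫_0^2/3 f(x) v(x) dx + [u'(x) v(x)]_0^2/3.
Choose V so that boundary terms are either known or forced to vanish.
u has inhomogeneous Neumann u'(0) = -2, u'(2/3) = -1. [u' v]_0^2/3 = (-1)·v(2/3) − (-2)·v(0) = − v(2/3) + 2·v(0). Take V = H^1(0, 2/3); boundary term becomes part of RHS.
Weak formulation: find u (satisfying any essential BC) such that ∫_0^2/3 u'(x) v'(x) dx = ∫_0^2/3 f v dx − v(2/3) + 2·v(0) for all v ∈ V (Neumann data are natural BCs: they enter the RHS as boundary terms).
Substituting f(x) = 5*cos(15*π*x/2) - 3/2, the right-hand side is ∫_0^2/3 (5*cos(15*π*x/2) - 3/2) v dx − v(2/3) + 2·v(0).
Compatibility check (pure Neumann): taking v ≡ 1 ∈ V gives 0 = ∫_0^2/3 f dx + (-1) − (-2), i.e. ∫_0^2/3 f dx must equal u'(0) − u'(2/3) = -1. Indeed ∫_0^2/3 (5*cos(15*π*x/2) - 3/2) dx = -1, so the data are compatible. The solution is then unique only up to an additive constant (fix it e.g. by requiring ∫_0^2/3 u dx = 0).


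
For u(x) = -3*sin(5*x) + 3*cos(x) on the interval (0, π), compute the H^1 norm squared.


||u||_{H^1(0,π)}^2 = 126*π

u'(x) = -3*sin(x) - 15*cos(5*x).
Expand u² and (u')² and integrate term by term on (0, π), using: for integers n ≥ 1, ∫_0^π sin²(nx) dx = ∫_0^π cos²(nx) dx = π/2; for n ≠ n', ∫_0^π sin(nx)sin(n'x) dx = ∫_0^π cos(nx)cos(n'x) dx = 0; and by product-to-sum, ∫_0^π sin(nx)cos(n'x) dx = ½∫_0^π [sin((n+n')x) + sin((n−n')x)] dx, which is 0 when n+n' is even and 2n/(n²−n'²) when n+n' is odd (it need not vanish on (0, π)).
  u² squared terms: (-3)²·∫sin(5x)² dx = 9·π/2 = 9*π/2;  (3)²·∫cos(x)² dx = 9·π/2 = 9*π/2.
  u² cross terms: 2·(-3)·(3)·∫sin(5x)·cos(x) dx = -18·(0) = 0.
  So ∫_0^π u² dx = 9*π/2 + 9*π/2 + 0 = 9*π.
  (u')² squared terms: (-15)²·∫cos(5x)² dx = 225·π/2 = 225*π/2;  (-3)²·∫sin(x)² dx = 9·π/2 = 9*π/2.
  (u')² cross terms: 2·(-15)·(-3)·∫cos(5x)·sin(x) dx = 90·(0) = 0.
  So ∫_0^π (u')² dx = 225*π/2 + 9*π/2 + 0 = 117*π.
||u||_{H^1}^2 = (9*π) + (117*π) = 126*π.


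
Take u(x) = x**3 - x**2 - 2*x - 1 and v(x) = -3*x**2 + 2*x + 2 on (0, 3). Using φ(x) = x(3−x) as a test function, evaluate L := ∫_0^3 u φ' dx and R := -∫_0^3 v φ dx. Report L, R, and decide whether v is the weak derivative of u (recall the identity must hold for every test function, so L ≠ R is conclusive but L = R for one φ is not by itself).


LHS = -279/20, RHS = 279/20. No, v is not the weak derivative of u.

u(x) = x**3 - x**2 - 2*x - 1, classical derivative u'(x) = 3*x**2 - 2*x - 2.
φ(x) = x(3−x), so φ'(x) = 3 - 2*x.
Note φ(0) = φ(3) = 0, so the boundary term u·φ vanishes.
LHS = ∫_0^3 u(x) φ'(x) dx = ∫_0^3 (-2*x^4 + 5*x^3 + x^2 - 4*x - 3) dx. Term by term:
  ∫_0^3 -2*x^4 dx = -486/5;  ∫_0^3 5*x^3 dx = 405/4;  ∫_0^3 x^2 dx = 9;
  ∫_0^3 -4*x dx = -18;  ∫_0^3 -3 dx = -9.
Sum: -486/5 + 405/4 + 9 − 18 − 9 = -279/20.
So LHS = -279/20.
∫_0^3 v(x) φ(x) dx = ∫_0^3 (3*x^4 - 11*x^3 + 4*x^2 + 6*x) dx. Term by term:
  ∫_0^3 3*x^4 dx = 729/5;  ∫_0^3 -11*x^3 dx = -891/4;  ∫_0^3 4*x^2 dx = 36;
  ∫_0^3 6*x dx = 27.
Sum: 729/5 − 891/4 + 36 + 27 = -279/20.
So RHS = -∫_0^3 v(x) φ(x) dx = 279/20.
LHS − RHS = -279/10 ≠ 0, so the identity fails.
(For a valid weak derivative the identity must hold for EVERY test function, in particular this one. The failure shows v is NOT the weak derivative of u.)
Correct weak derivative would be u'(x) = 3*x**2 - 2*x - 2.


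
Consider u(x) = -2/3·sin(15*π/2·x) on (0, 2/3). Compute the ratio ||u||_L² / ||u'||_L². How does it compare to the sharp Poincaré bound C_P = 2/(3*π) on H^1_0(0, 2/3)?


||u||_L² / ||u'||_L² = 2/(15*π) < C_P = 2/(3*π).

u(x) = -2/3·sin(15*π/2·x), so u'(x) = -5*π*cos(15*π*x/2).
Writing u(x) = A·sin(kπx/L) with A = -2/3 and k = 5, use ∫_0^L sin²(kπx/L) dx = L/2 and ∫_0^L cos²(kπx/L) dx = L/2.
u² = 4/9·sin²(15*π/2·x) and (u')² = 25*π^2·cos²(15*π/2·x), and each of sin², cos² integrates to L/2 = 1/3 over (0, 2/3).
∫_0^2/3 u² dx = 4/27, so ||u||_L² = 2*sqrt(3)/9.
∫_0^2/3 (u')² dx = 25*π^2/3, so ||u'||_L² = 5*sqrt(3)*π/3.
Ratio ||u||_L² / ||u'||_L² = 2/(15*π).
Sharp Poincaré constant on H^1_0(0, 2/3) is C_P = L/π = 2/(3*π), achieved by sin(3*π/2·x).
This is the k = 5 harmonic; the ratio L/(kπ) is strictly less than C_P = L/π, consistent with the sharp inequality ||u||_L² ≤ C_P ||u'||_L².


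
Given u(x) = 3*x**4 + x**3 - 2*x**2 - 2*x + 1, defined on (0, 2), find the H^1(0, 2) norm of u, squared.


||u||_{H^1}^2 = 15058/5

The H^1 norm (squared) on an interval (0, L) is
  ||u||_{H^1}^2 = ∫_0^L u(x)^2 dx + ∫_0^L u'(x)^2 dx.
Compute u'(x) = 12*x**3 + 3*x**2 - 4*x - 2.
Then u(x)^2 = 9*x**8 + 6*x**7 - 11*x**6 - 16*x**5 + 6*x**4 + 10*x**3 - 4*x + 1 and u'(x)^2 = 144*x**6 + 72*x**5 - 87*x**4 - 72*x**3 + 4*x**2 + 16*x + 4.
Integrate each monomial from 0 to 2 using ∫_0^2 c·x^n dx = c·2^(n+1)/(n+1):
  ∫_0^2 u(x)^2 dx = ∫_0^2 (9*x^8 + 6*x^7 - 11*x^6 - 16*x^5 + 6*x^4 + 10*x^3 - 4*x + 1) dx. Term by term:
    ∫_0^2 9*x^8 dx = 512;  ∫_0^2 6*x^7 dx = 192;  ∫_0^2 -11*x^6 dx = -1408/7;
    ∫_0^2 -16*x^5 dx = -512/3;  ∫_0^2 6*x^4 dx = 192/5;  ∫_0^2 10*x^3 dx = 40;
    ∫_0^2 -4*x dx = -8;  ∫_0^2 1 dx = 2.
  Sum: 512 + 192 − 1408/7 − 512/3 + 192/5 + 40 − 8 + 2 = 42482/105.
  ∫_0^2 u'(x)^2 dx = ∫_0^2 (144*x^6 + 72*x^5 - 87*x^4 - 72*x^3 + 4*x^2 + 16*x + 4) dx. Term by term:
    ∫_0^2 144*x^6 dx = 18432/7;  ∫_0^2 72*x^5 dx = 768;  ∫_0^2 -87*x^4 dx = -2784/5;
    ∫_0^2 -72*x^3 dx = -288;  ∫_0^2 4*x^2 dx = 32/3;  ∫_0^2 16*x dx = 32;
    ∫_0^2 4 dx = 8.
  Sum: 18432/7 + 768 − 2784/5 − 288 + 32/3 + 32 + 8 = 273736/105.
Adding: ||u||_{H^1}^2 = 42482/105 + 273736/105 = 15058/5.


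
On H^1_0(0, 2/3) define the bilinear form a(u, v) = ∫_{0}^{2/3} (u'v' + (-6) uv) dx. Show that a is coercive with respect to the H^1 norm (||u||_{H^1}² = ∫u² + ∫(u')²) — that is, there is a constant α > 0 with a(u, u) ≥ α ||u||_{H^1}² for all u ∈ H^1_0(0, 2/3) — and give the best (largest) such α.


α = 3*(-8 + 3*π^2)/(4 + 9*π^2)

Coercivity of a(·,·) on H^1_0(0, 2/3) means a(u, u) ≥ α ||u||_{H^1}² for every u ∈ H^1_0.
The interval has length L = 2/3, and Poincaré/coercivity depend only on L. Here a(u, u) = ∫(u')² + (-6)·∫u².
Here c = -6 < 0 with |c| < (π/L)² = 9*π^2/4, so coercivity still holds. The condition a(u,u) ≥ α||u||_{H^1}² reads (1−α)∫(u')² ≥ (α−c)∫u². Any admissible α is ≤ 1 (rapidly oscillating u have ∫u²/∫(u')² → 0), and α = 1 would force 0 ≥ (1−c)∫u², impossible since c < 1; so 1−α > 0. By the sharp Poincaré inequality on H^1_0 of an interval of length L, ∫(u')² ≥ (π/L)²∫u² with equality for the first sine mode sin(π(x−x₀)/L) (x₀ the left endpoint), so the inequality holds for all u iff (1−α)(π/L)² ≥ α − c, i.e. α ≤ ((π/L)² + c)/((π/L)² + 1) = (1 + c(L/π)²)/(1 + (L/π)²). (Direct route, valid since c ≤ 0: Poincaré gives c∫u² ≥ c(L/π)²∫(u')², so a(u,u) ≥ (1 + c(L/π)²)∫(u')², while ||u||_{H^1}² ≤ (1 + (L/π)²)∫(u')²; dividing yields the same α.) With (π/L)² = 9*π^2/4 and c = -6, the largest admissible constant is α = ((π/L)² + c)/((π/L)² + 1).
Simplifying, α = 3*(-8 + 3*π^2)/(4 + 9*π^2).


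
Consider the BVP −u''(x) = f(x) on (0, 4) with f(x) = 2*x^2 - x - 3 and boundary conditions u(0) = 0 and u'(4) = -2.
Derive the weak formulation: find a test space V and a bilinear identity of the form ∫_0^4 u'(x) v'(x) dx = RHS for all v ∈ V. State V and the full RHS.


V = {v ∈ H^1(0, 4) : v(0) = 0} (test functions vanish at x = 0 where u is specified); weak form: ∫_0^4 u'v' dx = ∫_0^4 (2*x^2 - x - 3) v dx − 2·v(4) for all v ∈ V.

Multiply both sides by a test function v and integrate from 0 to 4:
  ∫_0^4 −u''(x) v(x) dx = ∫_0^4 f(x) v(x) dx.
Integrate the LHS by parts once:
  ∫_0^4 −u'' v dx = −[u'(x) v(x)]_0^4 + ∫_0^4 u'(x) v'(x) dx.
Thus ∫_0^4 u'(x) v'(x) dx = ∫_0^4 f(x) v(x) dx + [u'(x) v(x)]_0^4.
Choose V so that boundary terms are either known or forced to vanish.
Mixed BC: u(0) = 0 (Dirichlet) and u'(4) = -2 (Neumann). Define V = {v ∈ H^1(0, 4) : v(0) = 0}. Then [u' v]_0^4 = u'(4)·v(4) − u'(0)·0 = − 2·v(4).
Weak formulation: find u (satisfying any essential BC) such that ∫_0^4 u'(x) v'(x) dx = ∫_0^4 f v dx − 2·v(4) for all v ∈ V (Dirichlet at 0 absorbed into V; Neumann datum at x = 4 contributes the boundary term).
Substituting f(x) = 2*x^2 - x - 3, the right-hand side is ∫_0^4 (2*x^2 - x - 3) v dx − 2·v(4).


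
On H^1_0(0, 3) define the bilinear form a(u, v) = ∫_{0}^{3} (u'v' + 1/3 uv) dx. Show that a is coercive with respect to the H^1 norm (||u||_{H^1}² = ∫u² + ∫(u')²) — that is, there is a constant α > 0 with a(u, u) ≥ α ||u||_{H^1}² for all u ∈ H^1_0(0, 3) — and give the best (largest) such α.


α = (3 + π^2)/(9 + π^2)

Coercivity of a(·,·) on H^1_0(0, 3) means a(u, u) ≥ α ||u||_{H^1}² for every u ∈ H^1_0.
The interval has length L = 3, and Poincaré/coercivity depend only on L. Here a(u, u) = ∫(u')² + (1/3)·∫u².
Here 0 < c = 1/3 < 1. The condition a(u,u) ≥ α||u||_{H^1}² reads (1−α)∫(u')² ≥ (α−c)∫u². Any admissible α is ≤ 1 (rapidly oscillating u have ∫u²/∫(u')² → 0), and α = 1 would force 0 ≥ (1−c)∫u², impossible since c < 1; so 1−α > 0. By the sharp Poincaré inequality on H^1_0 of an interval of length L, ∫(u')² ≥ (π/L)²∫u² with equality for the first sine mode sin(π(x−x₀)/L) (x₀ the left endpoint), so the inequality holds for all u iff (1−α)(π/L)² ≥ α − c, i.e. α ≤ ((π/L)² + c)/((π/L)² + 1) = (1 + c(L/π)²)/(1 + (L/π)²). With (π/L)² = π^2/9 and c = 1/3, the largest admissible constant is α = ((π/L)² + c)/((π/L)² + 1).
Simplifying, α = (3 + π^2)/(9 + π^2).


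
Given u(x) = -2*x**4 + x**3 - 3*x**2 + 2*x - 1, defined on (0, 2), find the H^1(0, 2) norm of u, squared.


||u||_{H^1}^2 = 63346/45

The H^1 norm (squared) on an interval (0, L) is
  ||u||_{H^1}^2 = ∫_0^L u(x)^2 dx + ∫_0^L u'(x)^2 dx.
Compute u'(x) = -8*x**3 + 3*x**2 - 6*x + 2.
Then u(x)^2 = 4*x**8 - 4*x**7 + 13*x**6 - 14*x**5 + 17*x**4 - 14*x**3 + 10*x**2 - 4*x + 1 and u'(x)^2 = 64*x**6 - 48*x**5 + 105*x**4 - 68*x**3 + 48*x**2 - 24*x + 4.
Integrate each monomial from 0 to 2 using ∫_0^2 c·x^n dx = c·2^(n+1)/(n+1):
  ∫_0^2 u(x)^2 dx = ∫_0^2 (4*x^8 - 4*x^7 + 13*x^6 - 14*x^5 + 17*x^4 - 14*x^3 + 10*x^2 - 4*x + 1) dx. Term by term:
    ∫_0^2 4*x^8 dx = 2048/9;  ∫_0^2 -4*x^7 dx = -128;  ∫_0^2 13*x^6 dx = 1664/7;
    ∫_0^2 -14*x^5 dx = -448/3;  ∫_0^2 17*x^4 dx = 544/5;  ∫_0^2 -14*x^3 dx = -56;
    ∫_0^2 10*x^2 dx = 80/3;  ∫_0^2 -4*x dx = -8;  ∫_0^2 1 dx = 2.
  Sum: 2048/9 − 128 + 1664/7 − 448/3 + 544/5 − 56 + 80/3 − 8 + 2 = 82342/315.
  ∫_0^2 u'(x)^2 dx = ∫_0^2 (64*x^6 - 48*x^5 + 105*x^4 - 68*x^3 + 48*x^2 - 24*x + 4) dx. Term by term:
    ∫_0^2 64*x^6 dx = 8192/7;  ∫_0^2 -48*x^5 dx = -512;  ∫_0^2 105*x^4 dx = 672;
    ∫_0^2 -68*x^3 dx = -272;  ∫_0^2 48*x^2 dx = 128;  ∫_0^2 -24*x dx = -48;
    ∫_0^2 4 dx = 8.
  Sum: 8192/7 − 512 + 672 − 272 + 128 − 48 + 8 = 8024/7.
Adding: ||u||_{H^1}^2 = 82342/315 + 8024/7 = 63346/45.


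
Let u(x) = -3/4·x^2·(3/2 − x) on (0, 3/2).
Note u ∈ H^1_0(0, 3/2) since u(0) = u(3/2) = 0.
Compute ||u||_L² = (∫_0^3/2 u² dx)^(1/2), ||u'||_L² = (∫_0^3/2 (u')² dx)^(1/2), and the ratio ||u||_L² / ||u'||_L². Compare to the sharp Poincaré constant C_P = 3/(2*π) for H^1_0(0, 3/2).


||u||_L² / ||u'||_L² = 3*sqrt(14)/28 < C_P = 3/(2*π).

u(x) = -3/4·x^2·(3/2 − x), so u'(x) = 9*x*(x - 1)/4.
u(x) = -3/4·x^2·(3/2 − x) vanishes at x = 0 and x = 3/2, so u ∈ H^1_0(0, 3/2). Differentiate via the product rule and integrate the resulting polynomials term by term.
  ∫_0^3/2 u² dx = ∫_0^3/2 (9*x^6/16 - 27*x^5/16 + 81*x^4/64) dx. Term by term:
    ∫_0^3/2 9*x^6/16 dx = 19683/14336;  ∫_0^3/2 -27*x^5/16 dx = -6561/2048;  ∫_0^3/2 81*x^4/64 dx = 19683/10240.
  Sum: 19683/14336 − 6561/2048 + 19683/10240 = 6561/71680.
  ∫_0^3/2 (u')² dx = ∫_0^3/2 (81*x^4/16 - 81*x^3/8 + 81*x^2/16) dx. Term by term:
    ∫_0^3/2 81*x^4/16 dx = 19683/2560;  ∫_0^3/2 -81*x^3/8 dx = -6561/512;  ∫_0^3/2 81*x^2/16 dx = 729/128.
  Sum: 19683/2560 − 6561/512 + 729/128 = 729/1280.
∫_0^3/2 u² dx = 6561/71680, so ||u||_L² = 81*sqrt(70)/2240.
∫_0^3/2 (u')² dx = 729/1280, so ||u'||_L² = 27*sqrt(5)/80.
Ratio ||u||_L² / ||u'||_L² = 3*sqrt(14)/28.
Sharp Poincaré constant on H^1_0(0, 3/2) is C_P = L/π = 3/(2*π), achieved by sin(2*π/3·x).
A polynomial bump cannot attain the sharp Poincaré constant (only the first sine eigenfunction does), so the ratio is strictly less than C_P, consistent with ||u||_L² ≤ C_P ||u'||_L².


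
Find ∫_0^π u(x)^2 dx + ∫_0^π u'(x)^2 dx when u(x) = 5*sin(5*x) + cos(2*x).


||u||_{H^1(0,π)}^2 = 500/21 + 655*π/2

u'(x) = -2*sin(2*x) + 25*cos(5*x).
Expand u² and (u')² and integrate term by term on (0, π), using: for integers n ≥ 1, ∫_0^π sin²(nx) dx = ∫_0^π cos²(nx) dx = π/2; for n ≠ n', ∫_0^π sin(nx)sin(n'x) dx = ∫_0^π cos(nx)cos(n'x) dx = 0; and by product-to-sum, ∫_0^π sin(nx)cos(n'x) dx = ½∫_0^π [sin((n+n')x) + sin((n−n')x)] dx, which is 0 when n+n' is even and 2n/(n²−n'²) when n+n' is odd (it need not vanish on (0, π)).
  u² squared terms: (5)²·∫sin(5x)² dx = 25·π/2 = 25*π/2;  (1)²·∫cos(2x)² dx = 1·π/2 = π/2.
  u² cross terms: 2·(5)·(1)·∫sin(5x)·cos(2x) dx = 10·(10/21) = 100/21.
  So ∫_0^π u² dx = 25*π/2 + π/2 + 100/21 = 100/21 + 13*π.
  (u')² squared terms: (-2)²·∫sin(2x)² dx = 4·π/2 = 2*π;  (25)²·∫cos(5x)² dx = 625·π/2 = 625*π/2.
  (u')² cross terms: 2·(-2)·(25)·∫sin(2x)·cos(5x) dx = -100·(-4/21) = 400/21.
  So ∫_0^π (u')² dx = 2*π + 625*π/2 + 400/21 = 400/21 + 629*π/2.
||u||_{H^1}^2 = (100/21 + 13*π) + (400/21 + 629*π/2) = 500/21 + 655*π/2.


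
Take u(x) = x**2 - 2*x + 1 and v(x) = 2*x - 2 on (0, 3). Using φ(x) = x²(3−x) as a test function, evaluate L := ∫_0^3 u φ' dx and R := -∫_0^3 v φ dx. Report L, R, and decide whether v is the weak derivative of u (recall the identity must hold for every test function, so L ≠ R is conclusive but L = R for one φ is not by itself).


LHS = -54/5, RHS = -54/5. Yes, v = u' weakly.

u(x) = x**2 - 2*x + 1, classical derivative u'(x) = 2*x - 2.
φ(x) = x²(3−x), so φ'(x) = 3*x*(2 - x).
Note φ(0) = φ(3) = 0, so the boundary term u·φ vanishes.
LHS = ∫_0^3 u(x) φ'(x) dx = ∫_0^3 (-3*x^4 + 12*x^3 - 15*x^2 + 6*x) dx. Term by term:
  ∫_0^3 -3*x^4 dx = -729/5;  ∫_0^3 12*x^3 dx = 243;  ∫_0^3 -15*x^2 dx = -135;
  ∫_0^3 6*x dx = 27.
Sum: -729/5 + 243 − 135 + 27 = -54/5.
So LHS = -54/5.
∫_0^3 v(x) φ(x) dx = ∫_0^3 (-2*x^4 + 8*x^3 - 6*x^2) dx. Term by term:
  ∫_0^3 -2*x^4 dx = -486/5;  ∫_0^3 8*x^3 dx = 162;  ∫_0^3 -6*x^2 dx = -54.
Sum: -486/5 + 162 − 54 = 54/5.
So RHS = -∫_0^3 v(x) φ(x) dx = -54/5.
LHS = RHS, so the identity holds for this test φ.
Moreover u is smooth here and v(x) = u'(x) = 2*x - 2 pointwise, so the identity holds for every test function. Hence v is the weak derivative of u.


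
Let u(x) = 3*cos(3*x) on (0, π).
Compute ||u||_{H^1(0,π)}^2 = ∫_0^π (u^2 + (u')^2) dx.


||u||_{H^1(0,π)}^2 = 45*π

u'(x) = -9*sin(3*x).
Expand u² and (u')² and integrate term by term on (0, π), using: for integers n ≥ 1, ∫_0^π sin²(nx) dx = ∫_0^π cos²(nx) dx = π/2; for n ≠ n', ∫_0^π sin(nx)sin(n'x) dx = ∫_0^π cos(nx)cos(n'x) dx = 0; and by product-to-sum, ∫_0^π sin(nx)cos(n'x) dx = ½∫_0^π [sin((n+n')x) + sin((n−n')x)] dx, which is 0 when n+n' is even and 2n/(n²−n'²) when n+n' is odd (it need not vanish on (0, π)).
  u² squared terms: (3)²·∫cos(3x)² dx = 9·π/2 = 9*π/2.
  So ∫_0^π u² dx = 9*π/2.
  (u')² squared terms: (-9)²·∫sin(3x)² dx = 81·π/2 = 81*π/2.
  So ∫_0^π (u')² dx = 81*π/2.
||u||_{H^1}^2 = (9*π/2) + (81*π/2) = 45*π.


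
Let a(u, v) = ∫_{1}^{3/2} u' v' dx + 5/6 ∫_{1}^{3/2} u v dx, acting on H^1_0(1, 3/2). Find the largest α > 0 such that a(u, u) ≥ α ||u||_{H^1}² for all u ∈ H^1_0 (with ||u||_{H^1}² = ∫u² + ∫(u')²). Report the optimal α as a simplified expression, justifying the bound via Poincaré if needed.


α = (5 + 24*π^2)/(6*(1 + 4*π^2))

Coercivity of a(·,·) on H^1_0(1, 3/2) means a(u, u) ≥ α ||u||_{H^1}² for every u ∈ H^1_0.
The interval has length L = 1/2, and Poincaré/coercivity depend only on L. Here a(u, u) = ∫(u')² + (5/6)·∫u².
Here 0 < c = 5/6 < 1. The condition a(u,u) ≥ α||u||_{H^1}² reads (1−α)∫(u')² ≥ (α−c)∫u². Any admissible α is ≤ 1 (rapidly oscillating u have ∫u²/∫(u')² → 0), and α = 1 would force 0 ≥ (1−c)∫u², impossible since c < 1; so 1−α > 0. By the sharp Poincaré inequality on H^1_0 of an interval of length L, ∫(u')² ≥ (π/L)²∫u² with equality for the first sine mode sin(π(x−x₀)/L) (x₀ the left endpoint), so the inequality holds for all u iff (1−α)(π/L)² ≥ α − c, i.e. α ≤ ((π/L)² + c)/((π/L)² + 1) = (1 + c(L/π)²)/(1 + (L/π)²). With (π/L)² = 4*π^2 and c = 5/6, the largest admissible constant is α = ((π/L)² + c)/((π/L)² + 1).
Simplifying, α = (5 + 24*π^2)/(6*(1 + 4*π^2)).


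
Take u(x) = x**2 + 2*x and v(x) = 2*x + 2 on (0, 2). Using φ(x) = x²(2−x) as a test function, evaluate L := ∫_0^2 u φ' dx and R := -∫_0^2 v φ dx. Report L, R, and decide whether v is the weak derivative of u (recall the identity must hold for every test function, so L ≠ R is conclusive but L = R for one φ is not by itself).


LHS = -88/15, RHS = -88/15. Yes, v = u' weakly.

u(x) = x**2 + 2*x, classical derivative u'(x) = 2*x + 2.
φ(x) = x²(2−x), so φ'(x) = x*(4 - 3*x).
Note φ(0) = φ(2) = 0, so the boundary term u·φ vanishes.
LHS = ∫_0^2 u(x) φ'(x) dx = ∫_0^2 (-3*x^4 - 2*x^3 + 8*x^2) dx. Term by term:
  ∫_0^2 -3*x^4 dx = -96/5;  ∫_0^2 -2*x^3 dx = -8;  ∫_0^2 8*x^2 dx = 64/3.
Sum: -96/5 − 8 + 64/3 = -88/15.
So LHS = -88/15.
∫_0^2 v(x) φ(x) dx = ∫_0^2 (-2*x^4 + 2*x^3 + 4*x^2) dx. Term by term:
  ∫_0^2 -2*x^4 dx = -64/5;  ∫_0^2 2*x^3 dx = 8;  ∫_0^2 4*x^2 dx = 32/3.
Sum: -64/5 + 8 + 32/3 = 88/15.
So RHS = -∫_0^2 v(x) φ(x) dx = -88/15.
LHS = RHS, so the identity holds for this test φ.
Moreover u is smooth here and v(x) = u'(x) = 2*x + 2 pointwise, so the identity holds for every test function. Hence v is the weak derivative of u.


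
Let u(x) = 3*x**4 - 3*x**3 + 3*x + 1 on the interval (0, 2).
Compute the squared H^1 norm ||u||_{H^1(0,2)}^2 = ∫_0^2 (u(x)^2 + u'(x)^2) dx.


||u||_{H^1}^2 = 43376/35

The H^1 norm (squared) on an interval (0, L) is
  ||u||_{H^1}^2 = ∫_0^L u(x)^2 dx + ∫_0^L u'(x)^2 dx.
Compute u'(x) = 12*x**3 - 9*x**2 + 3.
Then u(x)^2 = 9*x**8 - 18*x**7 + 9*x**6 + 18*x**5 - 12*x**4 - 6*x**3 + 9*x**2 + 6*x + 1 and u'(x)^2 = 144*x**6 - 216*x**5 + 81*x**4 + 72*x**3 - 54*x**2 + 9.
Integrate each monomial from 0 to 2 using ∫_0^2 c·x^n dx = c·2^(n+1)/(n+1):
  ∫_0^2 u(x)^2 dx = ∫_0^2 (9*x^8 - 18*x^7 + 9*x^6 + 18*x^5 - 12*x^4 - 6*x^3 + 9*x^2 + 6*x + 1) dx. Term by term:
    ∫_0^2 9*x^8 dx = 512;  ∫_0^2 -18*x^7 dx = -576;  ∫_0^2 9*x^6 dx = 1152/7;
    ∫_0^2 18*x^5 dx = 192;  ∫_0^2 -12*x^4 dx = -384/5;  ∫_0^2 -6*x^3 dx = -24;
    ∫_0^2 9*x^2 dx = 24;  ∫_0^2 6*x dx = 12;  ∫_0^2 1 dx = 2.
  Sum: 512 − 576 + 1152/7 + 192 − 384/5 − 24 + 24 + 12 + 2 = 8042/35.
  ∫_0^2 u'(x)^2 dx = ∫_0^2 (144*x^6 - 216*x^5 + 81*x^4 + 72*x^3 - 54*x^2 + 9) dx. Term by term:
    ∫_0^2 144*x^6 dx = 18432/7;  ∫_0^2 -216*x^5 dx = -2304;  ∫_0^2 81*x^4 dx = 2592/5;
    ∫_0^2 72*x^3 dx = 288;  ∫_0^2 -54*x^2 dx = -144;  ∫_0^2 9 dx = 18.
  Sum: 18432/7 − 2304 + 2592/5 + 288 − 144 + 18 = 35334/35.
Adding: ||u||_{H^1}^2 = 8042/35 + 35334/35 = 43376/35.


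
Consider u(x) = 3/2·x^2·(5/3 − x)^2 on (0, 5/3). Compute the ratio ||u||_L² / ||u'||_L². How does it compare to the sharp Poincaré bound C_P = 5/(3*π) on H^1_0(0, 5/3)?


||u||_L² / ||u'||_L² = 5*sqrt(3)/18 < C_P = 5/(3*π).

u(x) = 3/2·x^2·(5/3 − x)^2, so u'(x) = x*(3*x - 5)*(6*x - 5)/3.
u(x) = 3/2·x^2·(5/3 − x)^2 vanishes at x = 0 and x = 5/3, so u ∈ H^1_0(0, 5/3). Differentiate via the product rule and integrate the resulting polynomials term by term.
  ∫_0^5/3 u² dx = ∫_0^5/3 (9*x^8/4 - 15*x^7 + 75*x^6/2 - 125*x^5/3 + 625*x^4/36) dx. Term by term:
    ∫_0^5/3 9*x^8/4 dx = 1953125/78732;  ∫_0^5/3 -15*x^7 dx = -1953125/17496;  ∫_0^5/3 75*x^6/2 dx = 1953125/10206;
    ∫_0^5/3 -125*x^5/3 dx = -1953125/13122;  ∫_0^5/3 625*x^4/36 dx = 390625/8748.
  Sum: 1953125/78732 − 1953125/17496 + 1953125/10206 − 1953125/13122 + 390625/8748 = 390625/1102248.
  ∫_0^5/3 (u')² dx = ∫_0^5/3 (36*x^6 - 180*x^5 + 325*x^4 - 250*x^3 + 625*x^2/9) dx. Term by term:
    ∫_0^5/3 36*x^6 dx = 312500/1701;  ∫_0^5/3 -180*x^5 dx = -156250/243;  ∫_0^5/3 325*x^4 dx = 203125/243;
    ∫_0^5/3 -250*x^3 dx = -78125/162;  ∫_0^5/3 625*x^2/9 dx = 78125/729.
  Sum: 312500/1701 − 156250/243 + 203125/243 − 78125/162 + 78125/729 = 15625/10206.
∫_0^5/3 u² dx = 390625/1102248, so ||u||_L² = 625*sqrt(42)/6804.
∫_0^5/3 (u')² dx = 15625/10206, so ||u'||_L² = 125*sqrt(14)/378.
Ratio ||u||_L² / ||u'||_L² = 5*sqrt(3)/18.
Sharp Poincaré constant on H^1_0(0, 5/3) is C_P = L/π = 5/(3*π), achieved by sin(3*π/5·x).
A polynomial bump cannot attain the sharp Poincaré constant (only the first sine eigenfunction does), so the ratio is strictly less than C_P, consistent with ||u||_L² ≤ C_P ||u'||_L².
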